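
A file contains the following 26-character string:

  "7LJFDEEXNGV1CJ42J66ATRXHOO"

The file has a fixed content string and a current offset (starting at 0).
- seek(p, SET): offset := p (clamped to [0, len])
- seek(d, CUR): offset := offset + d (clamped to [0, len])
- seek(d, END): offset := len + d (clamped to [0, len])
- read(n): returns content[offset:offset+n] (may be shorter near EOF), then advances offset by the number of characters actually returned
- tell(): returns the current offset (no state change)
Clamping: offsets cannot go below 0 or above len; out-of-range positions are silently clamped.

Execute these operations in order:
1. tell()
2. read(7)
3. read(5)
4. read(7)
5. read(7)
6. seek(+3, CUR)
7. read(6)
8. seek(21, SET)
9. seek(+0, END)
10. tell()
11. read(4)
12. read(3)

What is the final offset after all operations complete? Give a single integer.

After 1 (tell()): offset=0
After 2 (read(7)): returned '7LJFDEE', offset=7
After 3 (read(5)): returned 'XNGV1', offset=12
After 4 (read(7)): returned 'CJ42J66', offset=19
After 5 (read(7)): returned 'ATRXHOO', offset=26
After 6 (seek(+3, CUR)): offset=26
After 7 (read(6)): returned '', offset=26
After 8 (seek(21, SET)): offset=21
After 9 (seek(+0, END)): offset=26
After 10 (tell()): offset=26
After 11 (read(4)): returned '', offset=26
After 12 (read(3)): returned '', offset=26

Answer: 26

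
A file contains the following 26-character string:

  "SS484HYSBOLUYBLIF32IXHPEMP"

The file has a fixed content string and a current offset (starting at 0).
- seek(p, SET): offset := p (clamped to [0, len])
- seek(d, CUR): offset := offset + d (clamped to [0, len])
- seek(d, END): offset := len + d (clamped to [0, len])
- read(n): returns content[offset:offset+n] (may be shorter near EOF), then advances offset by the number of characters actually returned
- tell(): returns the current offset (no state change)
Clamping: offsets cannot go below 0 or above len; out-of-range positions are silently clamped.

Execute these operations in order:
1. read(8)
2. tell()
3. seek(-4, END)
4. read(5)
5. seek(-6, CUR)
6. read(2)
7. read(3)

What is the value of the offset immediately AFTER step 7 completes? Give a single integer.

Answer: 25

Derivation:
After 1 (read(8)): returned 'SS484HYS', offset=8
After 2 (tell()): offset=8
After 3 (seek(-4, END)): offset=22
After 4 (read(5)): returned 'PEMP', offset=26
After 5 (seek(-6, CUR)): offset=20
After 6 (read(2)): returned 'XH', offset=22
After 7 (read(3)): returned 'PEM', offset=25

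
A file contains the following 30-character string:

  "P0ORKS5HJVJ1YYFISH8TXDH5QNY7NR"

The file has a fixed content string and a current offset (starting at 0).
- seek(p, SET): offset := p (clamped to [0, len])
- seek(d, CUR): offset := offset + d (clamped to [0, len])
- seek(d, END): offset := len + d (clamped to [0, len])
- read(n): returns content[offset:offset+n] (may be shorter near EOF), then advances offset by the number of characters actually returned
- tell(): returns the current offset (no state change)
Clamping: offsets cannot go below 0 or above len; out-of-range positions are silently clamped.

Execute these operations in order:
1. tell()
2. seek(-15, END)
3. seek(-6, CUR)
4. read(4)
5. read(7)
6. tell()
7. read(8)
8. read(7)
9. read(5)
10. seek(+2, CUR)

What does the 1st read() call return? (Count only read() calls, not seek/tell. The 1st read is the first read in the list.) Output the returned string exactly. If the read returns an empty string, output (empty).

Answer: VJ1Y

Derivation:
After 1 (tell()): offset=0
After 2 (seek(-15, END)): offset=15
After 3 (seek(-6, CUR)): offset=9
After 4 (read(4)): returned 'VJ1Y', offset=13
After 5 (read(7)): returned 'YFISH8T', offset=20
After 6 (tell()): offset=20
After 7 (read(8)): returned 'XDH5QNY7', offset=28
After 8 (read(7)): returned 'NR', offset=30
After 9 (read(5)): returned '', offset=30
After 10 (seek(+2, CUR)): offset=30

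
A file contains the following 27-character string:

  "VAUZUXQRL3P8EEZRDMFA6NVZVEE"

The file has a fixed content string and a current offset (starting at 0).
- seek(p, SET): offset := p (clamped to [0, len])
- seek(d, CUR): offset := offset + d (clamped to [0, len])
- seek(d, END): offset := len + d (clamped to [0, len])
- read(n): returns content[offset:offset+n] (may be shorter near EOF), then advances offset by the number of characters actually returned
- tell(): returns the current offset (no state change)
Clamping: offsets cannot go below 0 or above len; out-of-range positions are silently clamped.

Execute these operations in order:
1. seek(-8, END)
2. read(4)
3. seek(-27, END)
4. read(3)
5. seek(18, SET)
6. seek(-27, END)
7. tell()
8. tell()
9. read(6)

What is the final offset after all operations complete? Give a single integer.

After 1 (seek(-8, END)): offset=19
After 2 (read(4)): returned 'A6NV', offset=23
After 3 (seek(-27, END)): offset=0
After 4 (read(3)): returned 'VAU', offset=3
After 5 (seek(18, SET)): offset=18
After 6 (seek(-27, END)): offset=0
After 7 (tell()): offset=0
After 8 (tell()): offset=0
After 9 (read(6)): returned 'VAUZUX', offset=6

Answer: 6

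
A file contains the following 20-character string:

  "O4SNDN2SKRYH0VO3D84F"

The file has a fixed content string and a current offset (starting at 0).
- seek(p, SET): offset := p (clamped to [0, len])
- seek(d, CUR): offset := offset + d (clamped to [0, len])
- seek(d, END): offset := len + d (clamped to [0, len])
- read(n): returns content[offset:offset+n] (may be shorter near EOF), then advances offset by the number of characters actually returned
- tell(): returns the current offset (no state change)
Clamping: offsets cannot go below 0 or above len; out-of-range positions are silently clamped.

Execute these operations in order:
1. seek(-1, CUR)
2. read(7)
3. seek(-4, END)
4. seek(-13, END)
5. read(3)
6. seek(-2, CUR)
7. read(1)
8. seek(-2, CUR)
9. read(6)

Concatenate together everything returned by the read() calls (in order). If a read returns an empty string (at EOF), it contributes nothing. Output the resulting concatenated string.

Answer: O4SNDN2SKRKSKRYH0

Derivation:
After 1 (seek(-1, CUR)): offset=0
After 2 (read(7)): returned 'O4SNDN2', offset=7
After 3 (seek(-4, END)): offset=16
After 4 (seek(-13, END)): offset=7
After 5 (read(3)): returned 'SKR', offset=10
After 6 (seek(-2, CUR)): offset=8
After 7 (read(1)): returned 'K', offset=9
After 8 (seek(-2, CUR)): offset=7
After 9 (read(6)): returned 'SKRYH0', offset=13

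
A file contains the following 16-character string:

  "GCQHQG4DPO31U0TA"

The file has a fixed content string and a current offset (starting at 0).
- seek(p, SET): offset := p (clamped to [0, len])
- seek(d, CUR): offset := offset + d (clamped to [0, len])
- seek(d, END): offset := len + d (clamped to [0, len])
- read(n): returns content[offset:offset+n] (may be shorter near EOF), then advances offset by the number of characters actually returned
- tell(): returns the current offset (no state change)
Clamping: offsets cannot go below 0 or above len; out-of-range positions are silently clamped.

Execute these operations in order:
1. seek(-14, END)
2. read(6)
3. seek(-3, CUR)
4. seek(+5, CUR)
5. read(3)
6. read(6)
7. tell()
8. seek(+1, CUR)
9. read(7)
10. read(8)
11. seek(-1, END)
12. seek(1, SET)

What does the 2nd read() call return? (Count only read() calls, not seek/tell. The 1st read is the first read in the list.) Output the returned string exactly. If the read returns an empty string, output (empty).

Answer: 31U

Derivation:
After 1 (seek(-14, END)): offset=2
After 2 (read(6)): returned 'QHQG4D', offset=8
After 3 (seek(-3, CUR)): offset=5
After 4 (seek(+5, CUR)): offset=10
After 5 (read(3)): returned '31U', offset=13
After 6 (read(6)): returned '0TA', offset=16
After 7 (tell()): offset=16
After 8 (seek(+1, CUR)): offset=16
After 9 (read(7)): returned '', offset=16
After 10 (read(8)): returned '', offset=16
After 11 (seek(-1, END)): offset=15
After 12 (seek(1, SET)): offset=1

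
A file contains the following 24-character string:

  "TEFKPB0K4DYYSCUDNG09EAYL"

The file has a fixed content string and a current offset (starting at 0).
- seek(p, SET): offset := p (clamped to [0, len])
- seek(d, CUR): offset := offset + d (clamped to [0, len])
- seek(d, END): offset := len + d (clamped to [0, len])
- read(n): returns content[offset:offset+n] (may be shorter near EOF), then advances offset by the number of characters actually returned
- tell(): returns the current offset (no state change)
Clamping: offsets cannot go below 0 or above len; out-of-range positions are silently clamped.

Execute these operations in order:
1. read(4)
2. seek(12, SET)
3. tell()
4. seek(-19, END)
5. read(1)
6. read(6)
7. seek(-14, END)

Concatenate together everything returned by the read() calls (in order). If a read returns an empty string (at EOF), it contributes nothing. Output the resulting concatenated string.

Answer: TEFKB0K4DYY

Derivation:
After 1 (read(4)): returned 'TEFK', offset=4
After 2 (seek(12, SET)): offset=12
After 3 (tell()): offset=12
After 4 (seek(-19, END)): offset=5
After 5 (read(1)): returned 'B', offset=6
After 6 (read(6)): returned '0K4DYY', offset=12
After 7 (seek(-14, END)): offset=10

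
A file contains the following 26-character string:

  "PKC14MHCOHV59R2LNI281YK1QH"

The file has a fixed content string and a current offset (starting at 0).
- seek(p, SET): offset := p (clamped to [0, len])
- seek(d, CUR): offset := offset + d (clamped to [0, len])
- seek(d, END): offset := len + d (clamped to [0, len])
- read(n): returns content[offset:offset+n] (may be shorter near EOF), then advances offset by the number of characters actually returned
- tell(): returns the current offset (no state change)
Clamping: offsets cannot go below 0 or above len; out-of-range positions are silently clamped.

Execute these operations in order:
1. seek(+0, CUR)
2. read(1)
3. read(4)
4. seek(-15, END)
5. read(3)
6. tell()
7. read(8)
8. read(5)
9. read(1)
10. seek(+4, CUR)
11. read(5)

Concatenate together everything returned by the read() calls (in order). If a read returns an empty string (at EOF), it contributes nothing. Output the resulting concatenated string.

After 1 (seek(+0, CUR)): offset=0
After 2 (read(1)): returned 'P', offset=1
After 3 (read(4)): returned 'KC14', offset=5
After 4 (seek(-15, END)): offset=11
After 5 (read(3)): returned '59R', offset=14
After 6 (tell()): offset=14
After 7 (read(8)): returned '2LNI281Y', offset=22
After 8 (read(5)): returned 'K1QH', offset=26
After 9 (read(1)): returned '', offset=26
After 10 (seek(+4, CUR)): offset=26
After 11 (read(5)): returned '', offset=26

Answer: PKC1459R2LNI281YK1QH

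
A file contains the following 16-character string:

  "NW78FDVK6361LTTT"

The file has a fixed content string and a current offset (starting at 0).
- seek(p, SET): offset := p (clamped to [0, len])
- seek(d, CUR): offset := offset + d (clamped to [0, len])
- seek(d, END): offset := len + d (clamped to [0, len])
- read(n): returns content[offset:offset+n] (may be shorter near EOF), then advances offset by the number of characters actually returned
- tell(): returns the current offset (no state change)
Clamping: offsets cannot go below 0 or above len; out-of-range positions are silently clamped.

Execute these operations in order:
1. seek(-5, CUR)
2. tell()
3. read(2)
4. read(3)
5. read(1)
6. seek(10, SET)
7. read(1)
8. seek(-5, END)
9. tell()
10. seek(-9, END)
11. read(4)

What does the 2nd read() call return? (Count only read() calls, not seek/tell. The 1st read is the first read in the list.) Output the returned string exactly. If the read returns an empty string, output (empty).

Answer: 78F

Derivation:
After 1 (seek(-5, CUR)): offset=0
After 2 (tell()): offset=0
After 3 (read(2)): returned 'NW', offset=2
After 4 (read(3)): returned '78F', offset=5
After 5 (read(1)): returned 'D', offset=6
After 6 (seek(10, SET)): offset=10
After 7 (read(1)): returned '6', offset=11
After 8 (seek(-5, END)): offset=11
After 9 (tell()): offset=11
After 10 (seek(-9, END)): offset=7
After 11 (read(4)): returned 'K636', offset=11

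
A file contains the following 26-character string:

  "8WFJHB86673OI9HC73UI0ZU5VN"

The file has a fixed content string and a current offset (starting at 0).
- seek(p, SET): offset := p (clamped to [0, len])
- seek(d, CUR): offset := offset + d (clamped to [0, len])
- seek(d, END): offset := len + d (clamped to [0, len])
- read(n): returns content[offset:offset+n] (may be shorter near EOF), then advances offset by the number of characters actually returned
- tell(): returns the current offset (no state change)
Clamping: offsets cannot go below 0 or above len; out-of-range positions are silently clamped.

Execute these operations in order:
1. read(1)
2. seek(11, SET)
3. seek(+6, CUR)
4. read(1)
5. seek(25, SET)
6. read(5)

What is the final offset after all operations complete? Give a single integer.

After 1 (read(1)): returned '8', offset=1
After 2 (seek(11, SET)): offset=11
After 3 (seek(+6, CUR)): offset=17
After 4 (read(1)): returned '3', offset=18
After 5 (seek(25, SET)): offset=25
After 6 (read(5)): returned 'N', offset=26

Answer: 26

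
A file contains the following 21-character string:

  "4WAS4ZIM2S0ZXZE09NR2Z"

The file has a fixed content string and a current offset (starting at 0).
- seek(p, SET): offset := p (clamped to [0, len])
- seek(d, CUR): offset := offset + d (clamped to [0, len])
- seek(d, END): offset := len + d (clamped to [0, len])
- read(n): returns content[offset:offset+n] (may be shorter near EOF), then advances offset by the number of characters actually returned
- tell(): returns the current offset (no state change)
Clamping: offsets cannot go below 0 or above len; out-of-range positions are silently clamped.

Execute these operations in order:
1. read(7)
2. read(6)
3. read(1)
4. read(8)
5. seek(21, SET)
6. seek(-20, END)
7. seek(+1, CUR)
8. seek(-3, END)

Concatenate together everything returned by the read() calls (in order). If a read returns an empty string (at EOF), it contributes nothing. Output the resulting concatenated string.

After 1 (read(7)): returned '4WAS4ZI', offset=7
After 2 (read(6)): returned 'M2S0ZX', offset=13
After 3 (read(1)): returned 'Z', offset=14
After 4 (read(8)): returned 'E09NR2Z', offset=21
After 5 (seek(21, SET)): offset=21
After 6 (seek(-20, END)): offset=1
After 7 (seek(+1, CUR)): offset=2
After 8 (seek(-3, END)): offset=18

Answer: 4WAS4ZIM2S0ZXZE09NR2Z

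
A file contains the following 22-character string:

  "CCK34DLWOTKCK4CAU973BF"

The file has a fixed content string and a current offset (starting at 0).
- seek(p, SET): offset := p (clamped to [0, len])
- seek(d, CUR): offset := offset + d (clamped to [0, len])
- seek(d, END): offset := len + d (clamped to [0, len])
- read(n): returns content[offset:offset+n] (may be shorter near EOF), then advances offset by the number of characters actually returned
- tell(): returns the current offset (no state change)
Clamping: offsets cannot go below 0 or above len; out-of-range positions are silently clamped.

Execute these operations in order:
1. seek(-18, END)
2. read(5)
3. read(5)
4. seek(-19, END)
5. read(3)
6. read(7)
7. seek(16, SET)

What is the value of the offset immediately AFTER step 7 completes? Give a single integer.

Answer: 16

Derivation:
After 1 (seek(-18, END)): offset=4
After 2 (read(5)): returned '4DLWO', offset=9
After 3 (read(5)): returned 'TKCK4', offset=14
After 4 (seek(-19, END)): offset=3
After 5 (read(3)): returned '34D', offset=6
After 6 (read(7)): returned 'LWOTKCK', offset=13
After 7 (seek(16, SET)): offset=16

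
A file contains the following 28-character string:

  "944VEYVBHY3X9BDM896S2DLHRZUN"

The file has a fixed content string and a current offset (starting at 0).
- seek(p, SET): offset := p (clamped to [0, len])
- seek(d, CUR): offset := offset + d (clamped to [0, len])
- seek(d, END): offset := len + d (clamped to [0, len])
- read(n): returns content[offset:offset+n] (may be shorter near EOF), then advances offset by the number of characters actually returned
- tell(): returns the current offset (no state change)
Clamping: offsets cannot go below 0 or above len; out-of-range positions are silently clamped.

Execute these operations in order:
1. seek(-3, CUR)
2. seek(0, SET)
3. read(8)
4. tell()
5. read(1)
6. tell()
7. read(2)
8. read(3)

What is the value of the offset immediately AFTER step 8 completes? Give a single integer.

After 1 (seek(-3, CUR)): offset=0
After 2 (seek(0, SET)): offset=0
After 3 (read(8)): returned '944VEYVB', offset=8
After 4 (tell()): offset=8
After 5 (read(1)): returned 'H', offset=9
After 6 (tell()): offset=9
After 7 (read(2)): returned 'Y3', offset=11
After 8 (read(3)): returned 'X9B', offset=14

Answer: 14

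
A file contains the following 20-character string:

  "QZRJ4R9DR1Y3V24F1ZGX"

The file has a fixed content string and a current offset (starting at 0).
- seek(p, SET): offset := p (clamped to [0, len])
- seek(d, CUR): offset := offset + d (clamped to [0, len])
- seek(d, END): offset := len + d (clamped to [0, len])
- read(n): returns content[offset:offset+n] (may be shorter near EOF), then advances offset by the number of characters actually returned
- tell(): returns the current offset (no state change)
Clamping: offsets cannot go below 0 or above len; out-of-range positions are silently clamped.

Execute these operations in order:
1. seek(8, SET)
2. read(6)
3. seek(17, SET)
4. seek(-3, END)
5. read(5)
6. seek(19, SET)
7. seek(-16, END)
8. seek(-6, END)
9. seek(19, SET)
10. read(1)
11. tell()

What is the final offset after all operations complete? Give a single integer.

After 1 (seek(8, SET)): offset=8
After 2 (read(6)): returned 'R1Y3V2', offset=14
After 3 (seek(17, SET)): offset=17
After 4 (seek(-3, END)): offset=17
After 5 (read(5)): returned 'ZGX', offset=20
After 6 (seek(19, SET)): offset=19
After 7 (seek(-16, END)): offset=4
After 8 (seek(-6, END)): offset=14
After 9 (seek(19, SET)): offset=19
After 10 (read(1)): returned 'X', offset=20
After 11 (tell()): offset=20

Answer: 20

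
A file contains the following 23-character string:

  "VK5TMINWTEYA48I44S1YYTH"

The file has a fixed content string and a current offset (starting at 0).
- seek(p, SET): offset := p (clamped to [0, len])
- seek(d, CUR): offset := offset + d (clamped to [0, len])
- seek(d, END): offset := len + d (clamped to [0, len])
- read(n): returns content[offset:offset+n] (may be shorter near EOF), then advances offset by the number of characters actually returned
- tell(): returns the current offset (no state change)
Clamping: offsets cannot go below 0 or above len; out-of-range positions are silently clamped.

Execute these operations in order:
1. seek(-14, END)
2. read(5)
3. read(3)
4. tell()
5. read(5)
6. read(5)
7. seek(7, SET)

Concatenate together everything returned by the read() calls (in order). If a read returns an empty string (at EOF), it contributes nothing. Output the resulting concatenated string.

After 1 (seek(-14, END)): offset=9
After 2 (read(5)): returned 'EYA48', offset=14
After 3 (read(3)): returned 'I44', offset=17
After 4 (tell()): offset=17
After 5 (read(5)): returned 'S1YYT', offset=22
After 6 (read(5)): returned 'H', offset=23
After 7 (seek(7, SET)): offset=7

Answer: EYA48I44S1YYTH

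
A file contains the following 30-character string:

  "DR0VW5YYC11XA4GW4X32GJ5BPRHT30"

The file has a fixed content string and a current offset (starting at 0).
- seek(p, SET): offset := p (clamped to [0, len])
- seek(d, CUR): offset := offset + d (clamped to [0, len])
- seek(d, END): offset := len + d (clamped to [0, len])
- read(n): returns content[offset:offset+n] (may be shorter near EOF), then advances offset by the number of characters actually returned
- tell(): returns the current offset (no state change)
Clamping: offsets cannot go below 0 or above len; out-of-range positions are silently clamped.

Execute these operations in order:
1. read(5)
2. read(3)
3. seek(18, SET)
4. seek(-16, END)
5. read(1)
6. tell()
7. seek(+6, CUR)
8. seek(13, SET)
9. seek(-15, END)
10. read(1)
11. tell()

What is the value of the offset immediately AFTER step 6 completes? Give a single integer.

Answer: 15

Derivation:
After 1 (read(5)): returned 'DR0VW', offset=5
After 2 (read(3)): returned '5YY', offset=8
After 3 (seek(18, SET)): offset=18
After 4 (seek(-16, END)): offset=14
After 5 (read(1)): returned 'G', offset=15
After 6 (tell()): offset=15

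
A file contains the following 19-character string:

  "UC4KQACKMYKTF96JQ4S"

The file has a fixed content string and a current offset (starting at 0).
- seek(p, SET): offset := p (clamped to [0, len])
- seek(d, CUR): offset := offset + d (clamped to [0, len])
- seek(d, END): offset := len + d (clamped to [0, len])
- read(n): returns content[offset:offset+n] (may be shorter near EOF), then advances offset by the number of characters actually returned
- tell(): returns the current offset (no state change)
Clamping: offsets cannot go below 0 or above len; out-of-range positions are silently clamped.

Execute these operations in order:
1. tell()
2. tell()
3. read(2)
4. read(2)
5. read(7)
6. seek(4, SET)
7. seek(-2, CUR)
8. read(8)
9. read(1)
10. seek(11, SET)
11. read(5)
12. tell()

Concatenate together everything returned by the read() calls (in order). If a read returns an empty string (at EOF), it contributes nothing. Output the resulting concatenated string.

After 1 (tell()): offset=0
After 2 (tell()): offset=0
After 3 (read(2)): returned 'UC', offset=2
After 4 (read(2)): returned '4K', offset=4
After 5 (read(7)): returned 'QACKMYK', offset=11
After 6 (seek(4, SET)): offset=4
After 7 (seek(-2, CUR)): offset=2
After 8 (read(8)): returned '4KQACKMY', offset=10
After 9 (read(1)): returned 'K', offset=11
After 10 (seek(11, SET)): offset=11
After 11 (read(5)): returned 'TF96J', offset=16
After 12 (tell()): offset=16

Answer: UC4KQACKMYK4KQACKMYKTF96J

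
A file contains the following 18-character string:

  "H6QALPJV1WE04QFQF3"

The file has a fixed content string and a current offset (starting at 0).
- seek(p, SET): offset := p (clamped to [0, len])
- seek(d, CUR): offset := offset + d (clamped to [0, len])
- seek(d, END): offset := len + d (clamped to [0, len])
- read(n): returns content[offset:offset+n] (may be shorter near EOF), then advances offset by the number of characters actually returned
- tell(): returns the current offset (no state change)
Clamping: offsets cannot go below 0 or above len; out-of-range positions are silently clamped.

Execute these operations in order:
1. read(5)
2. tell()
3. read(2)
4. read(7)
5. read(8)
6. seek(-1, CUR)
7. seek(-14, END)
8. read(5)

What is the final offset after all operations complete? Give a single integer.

After 1 (read(5)): returned 'H6QAL', offset=5
After 2 (tell()): offset=5
After 3 (read(2)): returned 'PJ', offset=7
After 4 (read(7)): returned 'V1WE04Q', offset=14
After 5 (read(8)): returned 'FQF3', offset=18
After 6 (seek(-1, CUR)): offset=17
After 7 (seek(-14, END)): offset=4
After 8 (read(5)): returned 'LPJV1', offset=9

Answer: 9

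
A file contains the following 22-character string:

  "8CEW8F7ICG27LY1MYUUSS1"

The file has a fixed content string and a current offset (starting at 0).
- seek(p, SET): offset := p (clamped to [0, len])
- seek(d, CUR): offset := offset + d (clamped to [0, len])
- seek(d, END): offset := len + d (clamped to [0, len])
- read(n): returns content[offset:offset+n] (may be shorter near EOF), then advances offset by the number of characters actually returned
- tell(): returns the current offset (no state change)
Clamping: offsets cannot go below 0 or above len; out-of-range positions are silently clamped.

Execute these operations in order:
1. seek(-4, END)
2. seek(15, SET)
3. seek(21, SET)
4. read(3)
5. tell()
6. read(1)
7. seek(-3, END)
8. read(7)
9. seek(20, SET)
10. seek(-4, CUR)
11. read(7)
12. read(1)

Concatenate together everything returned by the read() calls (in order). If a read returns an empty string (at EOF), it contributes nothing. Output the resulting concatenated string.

Answer: 1SS1YUUSS1

Derivation:
After 1 (seek(-4, END)): offset=18
After 2 (seek(15, SET)): offset=15
After 3 (seek(21, SET)): offset=21
After 4 (read(3)): returned '1', offset=22
After 5 (tell()): offset=22
After 6 (read(1)): returned '', offset=22
After 7 (seek(-3, END)): offset=19
After 8 (read(7)): returned 'SS1', offset=22
After 9 (seek(20, SET)): offset=20
After 10 (seek(-4, CUR)): offset=16
After 11 (read(7)): returned 'YUUSS1', offset=22
After 12 (read(1)): returned '', offset=22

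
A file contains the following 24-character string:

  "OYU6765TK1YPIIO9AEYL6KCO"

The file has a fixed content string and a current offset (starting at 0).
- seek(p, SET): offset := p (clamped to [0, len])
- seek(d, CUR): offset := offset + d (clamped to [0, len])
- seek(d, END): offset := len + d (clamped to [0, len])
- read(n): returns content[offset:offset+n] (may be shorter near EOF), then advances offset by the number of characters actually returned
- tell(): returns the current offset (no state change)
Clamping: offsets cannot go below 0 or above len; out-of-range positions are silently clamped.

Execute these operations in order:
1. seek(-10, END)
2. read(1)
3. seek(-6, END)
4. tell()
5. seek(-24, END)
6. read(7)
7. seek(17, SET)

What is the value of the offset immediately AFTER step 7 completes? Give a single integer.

After 1 (seek(-10, END)): offset=14
After 2 (read(1)): returned 'O', offset=15
After 3 (seek(-6, END)): offset=18
After 4 (tell()): offset=18
After 5 (seek(-24, END)): offset=0
After 6 (read(7)): returned 'OYU6765', offset=7
After 7 (seek(17, SET)): offset=17

Answer: 17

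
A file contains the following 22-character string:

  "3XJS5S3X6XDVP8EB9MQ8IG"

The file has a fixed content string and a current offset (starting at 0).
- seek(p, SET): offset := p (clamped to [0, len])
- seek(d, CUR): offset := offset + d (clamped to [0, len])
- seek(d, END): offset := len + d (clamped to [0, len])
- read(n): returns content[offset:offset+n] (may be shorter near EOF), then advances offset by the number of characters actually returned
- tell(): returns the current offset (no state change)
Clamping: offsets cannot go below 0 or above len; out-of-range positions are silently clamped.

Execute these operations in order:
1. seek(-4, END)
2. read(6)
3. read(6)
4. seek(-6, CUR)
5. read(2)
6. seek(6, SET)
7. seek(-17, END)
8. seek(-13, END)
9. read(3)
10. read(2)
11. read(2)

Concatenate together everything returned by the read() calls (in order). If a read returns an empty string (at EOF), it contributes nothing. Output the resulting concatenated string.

Answer: Q8IG9MXDVP8EB

Derivation:
After 1 (seek(-4, END)): offset=18
After 2 (read(6)): returned 'Q8IG', offset=22
After 3 (read(6)): returned '', offset=22
After 4 (seek(-6, CUR)): offset=16
After 5 (read(2)): returned '9M', offset=18
After 6 (seek(6, SET)): offset=6
After 7 (seek(-17, END)): offset=5
After 8 (seek(-13, END)): offset=9
After 9 (read(3)): returned 'XDV', offset=12
After 10 (read(2)): returned 'P8', offset=14
After 11 (read(2)): returned 'EB', offset=16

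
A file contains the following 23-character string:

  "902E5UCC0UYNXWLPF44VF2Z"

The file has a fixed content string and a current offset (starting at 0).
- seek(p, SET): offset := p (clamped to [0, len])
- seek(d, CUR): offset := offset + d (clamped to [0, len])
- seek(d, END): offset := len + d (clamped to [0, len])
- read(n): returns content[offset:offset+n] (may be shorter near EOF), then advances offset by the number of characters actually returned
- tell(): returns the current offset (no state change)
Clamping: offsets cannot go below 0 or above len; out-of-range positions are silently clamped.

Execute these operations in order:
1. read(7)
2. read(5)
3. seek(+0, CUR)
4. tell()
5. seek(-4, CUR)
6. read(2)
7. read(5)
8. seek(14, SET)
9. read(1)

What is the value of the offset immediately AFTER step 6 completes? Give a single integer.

After 1 (read(7)): returned '902E5UC', offset=7
After 2 (read(5)): returned 'C0UYN', offset=12
After 3 (seek(+0, CUR)): offset=12
After 4 (tell()): offset=12
After 5 (seek(-4, CUR)): offset=8
After 6 (read(2)): returned '0U', offset=10

Answer: 10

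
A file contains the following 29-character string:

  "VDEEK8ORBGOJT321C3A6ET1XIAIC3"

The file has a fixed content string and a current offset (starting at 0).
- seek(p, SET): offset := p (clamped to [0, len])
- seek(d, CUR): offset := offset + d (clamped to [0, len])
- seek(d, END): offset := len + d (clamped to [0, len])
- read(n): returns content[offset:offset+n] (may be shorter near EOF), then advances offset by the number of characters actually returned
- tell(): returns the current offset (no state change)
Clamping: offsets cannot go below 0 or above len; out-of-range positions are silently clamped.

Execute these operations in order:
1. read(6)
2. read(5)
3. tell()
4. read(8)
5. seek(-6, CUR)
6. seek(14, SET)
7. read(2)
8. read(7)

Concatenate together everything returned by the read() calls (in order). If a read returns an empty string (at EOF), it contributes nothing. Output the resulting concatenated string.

Answer: VDEEK8ORBGOJT321C3A21C3A6ET1

Derivation:
After 1 (read(6)): returned 'VDEEK8', offset=6
After 2 (read(5)): returned 'ORBGO', offset=11
After 3 (tell()): offset=11
After 4 (read(8)): returned 'JT321C3A', offset=19
After 5 (seek(-6, CUR)): offset=13
After 6 (seek(14, SET)): offset=14
After 7 (read(2)): returned '21', offset=16
After 8 (read(7)): returned 'C3A6ET1', offset=23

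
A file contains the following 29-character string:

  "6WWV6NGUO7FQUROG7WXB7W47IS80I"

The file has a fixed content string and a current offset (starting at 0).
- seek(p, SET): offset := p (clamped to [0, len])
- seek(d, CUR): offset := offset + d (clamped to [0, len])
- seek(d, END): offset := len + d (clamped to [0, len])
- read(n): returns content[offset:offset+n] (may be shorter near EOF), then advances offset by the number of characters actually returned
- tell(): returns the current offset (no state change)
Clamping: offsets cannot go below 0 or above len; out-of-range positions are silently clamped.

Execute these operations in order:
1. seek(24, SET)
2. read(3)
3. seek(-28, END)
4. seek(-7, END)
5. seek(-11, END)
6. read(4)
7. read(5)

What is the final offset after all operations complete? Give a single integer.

After 1 (seek(24, SET)): offset=24
After 2 (read(3)): returned 'IS8', offset=27
After 3 (seek(-28, END)): offset=1
After 4 (seek(-7, END)): offset=22
After 5 (seek(-11, END)): offset=18
After 6 (read(4)): returned 'XB7W', offset=22
After 7 (read(5)): returned '47IS8', offset=27

Answer: 27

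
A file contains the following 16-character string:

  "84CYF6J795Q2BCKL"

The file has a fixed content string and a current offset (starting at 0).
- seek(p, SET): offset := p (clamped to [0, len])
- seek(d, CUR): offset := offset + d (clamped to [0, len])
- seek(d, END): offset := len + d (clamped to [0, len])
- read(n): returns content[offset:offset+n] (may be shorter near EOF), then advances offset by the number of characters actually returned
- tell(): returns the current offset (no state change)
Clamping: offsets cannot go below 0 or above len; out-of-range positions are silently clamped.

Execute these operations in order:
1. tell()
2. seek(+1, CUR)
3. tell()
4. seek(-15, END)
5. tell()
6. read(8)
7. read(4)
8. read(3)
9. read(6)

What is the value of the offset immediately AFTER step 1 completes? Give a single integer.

Answer: 0

Derivation:
After 1 (tell()): offset=0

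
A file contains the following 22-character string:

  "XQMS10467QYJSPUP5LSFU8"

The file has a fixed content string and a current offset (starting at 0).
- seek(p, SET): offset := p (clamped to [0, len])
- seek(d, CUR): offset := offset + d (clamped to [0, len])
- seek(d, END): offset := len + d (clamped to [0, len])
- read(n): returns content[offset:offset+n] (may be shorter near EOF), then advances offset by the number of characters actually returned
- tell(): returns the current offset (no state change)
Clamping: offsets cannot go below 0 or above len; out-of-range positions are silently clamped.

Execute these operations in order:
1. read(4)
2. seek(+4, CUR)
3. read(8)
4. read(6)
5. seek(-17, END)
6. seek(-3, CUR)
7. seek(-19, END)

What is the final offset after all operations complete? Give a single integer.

Answer: 3

Derivation:
After 1 (read(4)): returned 'XQMS', offset=4
After 2 (seek(+4, CUR)): offset=8
After 3 (read(8)): returned '7QYJSPUP', offset=16
After 4 (read(6)): returned '5LSFU8', offset=22
After 5 (seek(-17, END)): offset=5
After 6 (seek(-3, CUR)): offset=2
After 7 (seek(-19, END)): offset=3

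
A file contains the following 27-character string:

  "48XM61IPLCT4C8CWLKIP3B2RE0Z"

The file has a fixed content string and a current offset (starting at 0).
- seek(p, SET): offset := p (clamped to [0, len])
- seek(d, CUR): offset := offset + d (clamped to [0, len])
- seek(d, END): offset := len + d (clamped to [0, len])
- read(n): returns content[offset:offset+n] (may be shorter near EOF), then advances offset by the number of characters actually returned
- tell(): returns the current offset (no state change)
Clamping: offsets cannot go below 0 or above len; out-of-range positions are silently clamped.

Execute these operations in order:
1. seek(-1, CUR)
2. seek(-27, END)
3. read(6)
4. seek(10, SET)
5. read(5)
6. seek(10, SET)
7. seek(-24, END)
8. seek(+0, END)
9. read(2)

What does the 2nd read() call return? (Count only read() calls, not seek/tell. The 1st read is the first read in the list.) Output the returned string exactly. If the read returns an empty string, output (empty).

Answer: T4C8C

Derivation:
After 1 (seek(-1, CUR)): offset=0
After 2 (seek(-27, END)): offset=0
After 3 (read(6)): returned '48XM61', offset=6
After 4 (seek(10, SET)): offset=10
After 5 (read(5)): returned 'T4C8C', offset=15
After 6 (seek(10, SET)): offset=10
After 7 (seek(-24, END)): offset=3
After 8 (seek(+0, END)): offset=27
After 9 (read(2)): returned '', offset=27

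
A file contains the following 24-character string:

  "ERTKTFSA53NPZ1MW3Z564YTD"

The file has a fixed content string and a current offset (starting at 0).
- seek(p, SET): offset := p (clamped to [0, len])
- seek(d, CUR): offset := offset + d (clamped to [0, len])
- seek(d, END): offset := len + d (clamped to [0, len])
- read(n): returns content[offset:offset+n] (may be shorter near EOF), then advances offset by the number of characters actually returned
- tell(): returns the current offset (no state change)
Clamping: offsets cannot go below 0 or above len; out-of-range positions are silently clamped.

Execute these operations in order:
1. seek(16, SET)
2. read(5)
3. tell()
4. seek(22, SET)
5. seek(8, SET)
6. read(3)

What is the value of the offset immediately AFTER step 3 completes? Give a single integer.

Answer: 21

Derivation:
After 1 (seek(16, SET)): offset=16
After 2 (read(5)): returned '3Z564', offset=21
After 3 (tell()): offset=21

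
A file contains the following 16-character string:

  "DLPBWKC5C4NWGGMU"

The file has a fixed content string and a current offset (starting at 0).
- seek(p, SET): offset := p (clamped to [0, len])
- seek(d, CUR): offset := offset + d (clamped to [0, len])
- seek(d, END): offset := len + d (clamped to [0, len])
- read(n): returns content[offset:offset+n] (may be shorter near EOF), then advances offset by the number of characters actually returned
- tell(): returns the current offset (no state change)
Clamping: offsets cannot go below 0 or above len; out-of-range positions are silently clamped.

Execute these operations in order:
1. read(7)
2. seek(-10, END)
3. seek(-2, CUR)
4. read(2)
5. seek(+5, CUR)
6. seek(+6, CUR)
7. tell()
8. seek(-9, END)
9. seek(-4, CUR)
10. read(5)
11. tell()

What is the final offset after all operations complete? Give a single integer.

After 1 (read(7)): returned 'DLPBWKC', offset=7
After 2 (seek(-10, END)): offset=6
After 3 (seek(-2, CUR)): offset=4
After 4 (read(2)): returned 'WK', offset=6
After 5 (seek(+5, CUR)): offset=11
After 6 (seek(+6, CUR)): offset=16
After 7 (tell()): offset=16
After 8 (seek(-9, END)): offset=7
After 9 (seek(-4, CUR)): offset=3
After 10 (read(5)): returned 'BWKC5', offset=8
After 11 (tell()): offset=8

Answer: 8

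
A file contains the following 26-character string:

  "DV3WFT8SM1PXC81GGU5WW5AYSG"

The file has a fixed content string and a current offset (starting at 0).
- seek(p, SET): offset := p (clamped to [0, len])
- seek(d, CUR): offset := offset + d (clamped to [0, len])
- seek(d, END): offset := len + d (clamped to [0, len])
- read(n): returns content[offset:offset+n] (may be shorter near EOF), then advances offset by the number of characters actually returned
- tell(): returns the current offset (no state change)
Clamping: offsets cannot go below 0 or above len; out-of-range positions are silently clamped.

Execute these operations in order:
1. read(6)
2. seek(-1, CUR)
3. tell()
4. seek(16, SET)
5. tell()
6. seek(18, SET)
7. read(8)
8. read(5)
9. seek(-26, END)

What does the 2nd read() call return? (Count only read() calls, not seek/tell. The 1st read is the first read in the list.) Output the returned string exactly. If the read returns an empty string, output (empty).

After 1 (read(6)): returned 'DV3WFT', offset=6
After 2 (seek(-1, CUR)): offset=5
After 3 (tell()): offset=5
After 4 (seek(16, SET)): offset=16
After 5 (tell()): offset=16
After 6 (seek(18, SET)): offset=18
After 7 (read(8)): returned '5WW5AYSG', offset=26
After 8 (read(5)): returned '', offset=26
After 9 (seek(-26, END)): offset=0

Answer: 5WW5AYSG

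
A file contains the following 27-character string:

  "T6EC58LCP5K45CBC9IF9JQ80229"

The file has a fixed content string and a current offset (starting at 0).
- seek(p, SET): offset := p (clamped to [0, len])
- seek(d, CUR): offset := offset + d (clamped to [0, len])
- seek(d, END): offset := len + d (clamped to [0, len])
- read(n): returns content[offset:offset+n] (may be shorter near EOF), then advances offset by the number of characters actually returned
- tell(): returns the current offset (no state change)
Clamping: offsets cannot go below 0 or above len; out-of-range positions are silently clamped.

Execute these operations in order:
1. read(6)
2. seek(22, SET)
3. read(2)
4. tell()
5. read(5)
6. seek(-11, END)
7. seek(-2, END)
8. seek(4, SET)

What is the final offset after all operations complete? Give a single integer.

Answer: 4

Derivation:
After 1 (read(6)): returned 'T6EC58', offset=6
After 2 (seek(22, SET)): offset=22
After 3 (read(2)): returned '80', offset=24
After 4 (tell()): offset=24
After 5 (read(5)): returned '229', offset=27
After 6 (seek(-11, END)): offset=16
After 7 (seek(-2, END)): offset=25
After 8 (seek(4, SET)): offset=4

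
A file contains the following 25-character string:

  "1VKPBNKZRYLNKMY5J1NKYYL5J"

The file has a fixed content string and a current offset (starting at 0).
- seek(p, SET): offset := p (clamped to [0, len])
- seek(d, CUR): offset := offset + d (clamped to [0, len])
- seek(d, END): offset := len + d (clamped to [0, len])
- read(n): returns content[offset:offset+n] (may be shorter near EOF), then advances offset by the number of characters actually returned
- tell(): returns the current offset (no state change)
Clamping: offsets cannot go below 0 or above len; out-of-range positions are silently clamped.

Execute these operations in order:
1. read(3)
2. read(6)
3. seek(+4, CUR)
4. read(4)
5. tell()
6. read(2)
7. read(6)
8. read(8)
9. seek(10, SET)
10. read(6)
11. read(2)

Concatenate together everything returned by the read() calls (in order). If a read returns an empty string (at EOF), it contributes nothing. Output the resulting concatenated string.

After 1 (read(3)): returned '1VK', offset=3
After 2 (read(6)): returned 'PBNKZR', offset=9
After 3 (seek(+4, CUR)): offset=13
After 4 (read(4)): returned 'MY5J', offset=17
After 5 (tell()): offset=17
After 6 (read(2)): returned '1N', offset=19
After 7 (read(6)): returned 'KYYL5J', offset=25
After 8 (read(8)): returned '', offset=25
After 9 (seek(10, SET)): offset=10
After 10 (read(6)): returned 'LNKMY5', offset=16
After 11 (read(2)): returned 'J1', offset=18

Answer: 1VKPBNKZRMY5J1NKYYL5JLNKMY5J1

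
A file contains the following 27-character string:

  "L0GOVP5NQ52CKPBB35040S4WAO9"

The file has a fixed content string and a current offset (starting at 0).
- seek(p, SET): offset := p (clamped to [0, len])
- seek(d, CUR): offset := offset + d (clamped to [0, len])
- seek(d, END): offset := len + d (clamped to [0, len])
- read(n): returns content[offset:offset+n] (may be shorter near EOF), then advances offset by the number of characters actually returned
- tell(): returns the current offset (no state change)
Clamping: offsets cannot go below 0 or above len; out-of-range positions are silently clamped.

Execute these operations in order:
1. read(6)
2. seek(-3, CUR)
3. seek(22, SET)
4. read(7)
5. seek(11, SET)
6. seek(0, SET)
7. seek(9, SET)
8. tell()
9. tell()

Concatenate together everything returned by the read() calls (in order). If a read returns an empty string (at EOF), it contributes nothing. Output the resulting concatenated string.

After 1 (read(6)): returned 'L0GOVP', offset=6
After 2 (seek(-3, CUR)): offset=3
After 3 (seek(22, SET)): offset=22
After 4 (read(7)): returned '4WAO9', offset=27
After 5 (seek(11, SET)): offset=11
After 6 (seek(0, SET)): offset=0
After 7 (seek(9, SET)): offset=9
After 8 (tell()): offset=9
After 9 (tell()): offset=9

Answer: L0GOVP4WAO9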